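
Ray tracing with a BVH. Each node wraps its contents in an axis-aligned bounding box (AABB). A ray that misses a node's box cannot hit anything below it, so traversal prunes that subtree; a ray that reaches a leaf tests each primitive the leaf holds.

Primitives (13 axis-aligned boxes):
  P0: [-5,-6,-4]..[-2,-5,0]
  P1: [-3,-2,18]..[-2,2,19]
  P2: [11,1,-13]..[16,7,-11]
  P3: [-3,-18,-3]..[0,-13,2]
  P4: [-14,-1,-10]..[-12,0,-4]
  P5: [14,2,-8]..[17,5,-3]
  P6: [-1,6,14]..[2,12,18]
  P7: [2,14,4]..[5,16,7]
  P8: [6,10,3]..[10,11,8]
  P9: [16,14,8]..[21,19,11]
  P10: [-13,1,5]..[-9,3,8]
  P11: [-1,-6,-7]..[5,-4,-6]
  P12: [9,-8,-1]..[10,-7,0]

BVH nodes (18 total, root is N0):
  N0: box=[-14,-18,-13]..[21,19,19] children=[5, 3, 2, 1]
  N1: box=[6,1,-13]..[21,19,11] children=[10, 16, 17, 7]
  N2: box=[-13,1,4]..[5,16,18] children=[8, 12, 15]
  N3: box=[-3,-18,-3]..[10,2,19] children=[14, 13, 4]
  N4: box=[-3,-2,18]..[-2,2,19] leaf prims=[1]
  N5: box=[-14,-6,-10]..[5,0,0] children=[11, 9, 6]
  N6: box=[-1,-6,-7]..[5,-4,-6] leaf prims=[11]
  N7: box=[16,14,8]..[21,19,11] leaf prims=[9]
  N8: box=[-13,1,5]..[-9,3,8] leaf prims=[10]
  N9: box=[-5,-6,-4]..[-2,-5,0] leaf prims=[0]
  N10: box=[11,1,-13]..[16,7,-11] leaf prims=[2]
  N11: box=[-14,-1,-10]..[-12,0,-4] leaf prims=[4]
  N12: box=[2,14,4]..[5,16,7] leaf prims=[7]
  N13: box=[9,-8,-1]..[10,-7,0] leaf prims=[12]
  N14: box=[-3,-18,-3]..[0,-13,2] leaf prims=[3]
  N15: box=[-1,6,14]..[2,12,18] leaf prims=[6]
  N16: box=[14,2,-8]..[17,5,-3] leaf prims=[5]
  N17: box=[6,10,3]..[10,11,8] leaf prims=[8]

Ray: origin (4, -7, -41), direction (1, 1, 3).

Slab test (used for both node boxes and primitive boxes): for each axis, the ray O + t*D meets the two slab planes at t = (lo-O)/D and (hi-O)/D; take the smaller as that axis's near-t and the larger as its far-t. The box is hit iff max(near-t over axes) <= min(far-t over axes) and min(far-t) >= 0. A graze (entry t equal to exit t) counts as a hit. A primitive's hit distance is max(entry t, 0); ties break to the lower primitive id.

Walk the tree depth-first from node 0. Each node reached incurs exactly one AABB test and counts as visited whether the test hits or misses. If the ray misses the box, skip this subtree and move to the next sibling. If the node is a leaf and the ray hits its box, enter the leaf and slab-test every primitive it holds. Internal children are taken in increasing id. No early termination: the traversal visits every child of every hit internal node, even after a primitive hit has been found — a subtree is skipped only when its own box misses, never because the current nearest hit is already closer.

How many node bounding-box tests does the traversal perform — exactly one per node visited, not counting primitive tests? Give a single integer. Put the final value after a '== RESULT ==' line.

Traverse from the root:
N0 x:[-18,17] y:[-11,26] z:[28/3,20] -> hit [28/3,17], descend [1, 2, 3, 5]
  N1 x:[2,17] y:[8,26] z:[28/3,52/3] -> hit [28/3,17], descend [7, 10, 16, 17]
    N7 x:[12,17] y:[21,26] z:[49/3,52/3] -> miss, prune
    N10 x:[7,12] y:[8,14] z:[28/3,10] -> hit [28/3,10] leaf, test {P2@t=28/3}
    N16 x:[10,13] y:[9,12] z:[11,38/3] -> hit [11,12] leaf, test {P5@t=11}
    N17 x:[2,6] y:[17,18] z:[44/3,49/3] -> miss, prune
  N2 x:[-17,1] y:[8,23] z:[15,59/3] -> miss, prune
  N3 x:[-7,6] y:[-11,9] z:[38/3,20] -> miss, prune
  N5 x:[-18,1] y:[1,7] z:[31/3,41/3] -> miss, prune

order=[0, 1, 7, 10, 16, 17, 2, 3, 5]  |boxes|=9  |leaves|=2  hit=P2

== RESULT ==
9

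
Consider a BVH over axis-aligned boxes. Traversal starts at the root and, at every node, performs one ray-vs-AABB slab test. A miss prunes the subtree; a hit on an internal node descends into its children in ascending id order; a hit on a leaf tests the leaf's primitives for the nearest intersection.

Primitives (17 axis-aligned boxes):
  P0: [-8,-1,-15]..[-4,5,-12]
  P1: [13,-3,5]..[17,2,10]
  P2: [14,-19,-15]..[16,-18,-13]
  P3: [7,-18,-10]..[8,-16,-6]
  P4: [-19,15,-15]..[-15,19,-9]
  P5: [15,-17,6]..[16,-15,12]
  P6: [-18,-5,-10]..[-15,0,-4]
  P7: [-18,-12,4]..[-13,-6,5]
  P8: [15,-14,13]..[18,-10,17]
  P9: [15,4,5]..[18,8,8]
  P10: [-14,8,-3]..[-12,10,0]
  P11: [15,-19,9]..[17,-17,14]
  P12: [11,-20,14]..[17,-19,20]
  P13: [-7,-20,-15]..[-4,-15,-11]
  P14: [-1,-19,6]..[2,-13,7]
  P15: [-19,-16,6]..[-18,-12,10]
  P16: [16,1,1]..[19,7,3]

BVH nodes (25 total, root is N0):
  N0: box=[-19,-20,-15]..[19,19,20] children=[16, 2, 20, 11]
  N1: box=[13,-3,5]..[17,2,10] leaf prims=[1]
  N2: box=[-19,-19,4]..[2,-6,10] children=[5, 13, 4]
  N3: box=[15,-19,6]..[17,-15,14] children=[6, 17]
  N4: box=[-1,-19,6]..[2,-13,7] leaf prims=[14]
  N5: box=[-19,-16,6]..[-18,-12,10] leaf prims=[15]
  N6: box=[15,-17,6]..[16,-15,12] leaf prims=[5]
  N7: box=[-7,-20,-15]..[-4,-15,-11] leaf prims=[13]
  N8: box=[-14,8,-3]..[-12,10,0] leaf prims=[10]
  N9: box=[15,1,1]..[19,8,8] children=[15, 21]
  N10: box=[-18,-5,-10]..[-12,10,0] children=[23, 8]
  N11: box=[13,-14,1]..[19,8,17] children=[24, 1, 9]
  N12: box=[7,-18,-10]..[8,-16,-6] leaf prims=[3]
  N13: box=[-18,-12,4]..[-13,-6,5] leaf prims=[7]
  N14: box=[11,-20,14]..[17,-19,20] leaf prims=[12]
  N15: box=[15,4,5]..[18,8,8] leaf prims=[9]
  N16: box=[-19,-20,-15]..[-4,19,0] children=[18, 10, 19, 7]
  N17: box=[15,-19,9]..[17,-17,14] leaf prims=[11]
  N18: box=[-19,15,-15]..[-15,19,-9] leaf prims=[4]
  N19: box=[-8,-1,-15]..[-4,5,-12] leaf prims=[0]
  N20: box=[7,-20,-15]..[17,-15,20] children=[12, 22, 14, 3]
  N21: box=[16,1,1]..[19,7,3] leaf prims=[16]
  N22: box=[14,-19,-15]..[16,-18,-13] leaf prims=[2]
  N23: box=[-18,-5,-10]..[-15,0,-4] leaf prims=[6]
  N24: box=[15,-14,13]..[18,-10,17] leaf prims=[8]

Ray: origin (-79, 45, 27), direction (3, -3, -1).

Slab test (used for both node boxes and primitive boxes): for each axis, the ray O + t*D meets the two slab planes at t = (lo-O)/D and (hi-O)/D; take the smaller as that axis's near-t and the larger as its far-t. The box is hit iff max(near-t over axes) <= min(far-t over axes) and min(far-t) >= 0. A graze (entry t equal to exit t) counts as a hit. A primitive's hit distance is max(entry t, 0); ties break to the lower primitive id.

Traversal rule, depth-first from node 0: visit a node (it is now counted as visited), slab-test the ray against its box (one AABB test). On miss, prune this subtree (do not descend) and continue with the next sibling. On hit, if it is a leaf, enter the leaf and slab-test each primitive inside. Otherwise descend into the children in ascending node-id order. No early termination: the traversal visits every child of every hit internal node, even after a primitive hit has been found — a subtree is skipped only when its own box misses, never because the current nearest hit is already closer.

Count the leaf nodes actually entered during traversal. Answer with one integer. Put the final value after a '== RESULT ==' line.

Traverse from the root:
N0 x:[20,98/3] y:[26/3,65/3] z:[7,42] -> hit [20,65/3], descend [2, 11, 16, 20]
  N2 x:[20,27] y:[17,64/3] z:[17,23] -> hit [20,64/3], descend [4, 5, 13]
    N4 x:[26,27] y:[58/3,64/3] z:[20,21] -> miss, prune
    N5 x:[20,61/3] y:[19,61/3] z:[17,21] -> hit [20,61/3] leaf, test {P15@t=20}
    N13 x:[61/3,22] y:[17,19] z:[22,23] -> miss, prune
  N11 x:[92/3,98/3] y:[37/3,59/3] z:[10,26] -> miss, prune
  N16 x:[20,25] y:[26/3,65/3] z:[27,42] -> miss, prune
  N20 x:[86/3,32] y:[20,65/3] z:[7,42] -> miss, prune

Visited [0, 2, 4, 5, 13, 11, 16, 20]. Tests: 8 box, 1 leaf. Nearest: P15.

== RESULT ==
1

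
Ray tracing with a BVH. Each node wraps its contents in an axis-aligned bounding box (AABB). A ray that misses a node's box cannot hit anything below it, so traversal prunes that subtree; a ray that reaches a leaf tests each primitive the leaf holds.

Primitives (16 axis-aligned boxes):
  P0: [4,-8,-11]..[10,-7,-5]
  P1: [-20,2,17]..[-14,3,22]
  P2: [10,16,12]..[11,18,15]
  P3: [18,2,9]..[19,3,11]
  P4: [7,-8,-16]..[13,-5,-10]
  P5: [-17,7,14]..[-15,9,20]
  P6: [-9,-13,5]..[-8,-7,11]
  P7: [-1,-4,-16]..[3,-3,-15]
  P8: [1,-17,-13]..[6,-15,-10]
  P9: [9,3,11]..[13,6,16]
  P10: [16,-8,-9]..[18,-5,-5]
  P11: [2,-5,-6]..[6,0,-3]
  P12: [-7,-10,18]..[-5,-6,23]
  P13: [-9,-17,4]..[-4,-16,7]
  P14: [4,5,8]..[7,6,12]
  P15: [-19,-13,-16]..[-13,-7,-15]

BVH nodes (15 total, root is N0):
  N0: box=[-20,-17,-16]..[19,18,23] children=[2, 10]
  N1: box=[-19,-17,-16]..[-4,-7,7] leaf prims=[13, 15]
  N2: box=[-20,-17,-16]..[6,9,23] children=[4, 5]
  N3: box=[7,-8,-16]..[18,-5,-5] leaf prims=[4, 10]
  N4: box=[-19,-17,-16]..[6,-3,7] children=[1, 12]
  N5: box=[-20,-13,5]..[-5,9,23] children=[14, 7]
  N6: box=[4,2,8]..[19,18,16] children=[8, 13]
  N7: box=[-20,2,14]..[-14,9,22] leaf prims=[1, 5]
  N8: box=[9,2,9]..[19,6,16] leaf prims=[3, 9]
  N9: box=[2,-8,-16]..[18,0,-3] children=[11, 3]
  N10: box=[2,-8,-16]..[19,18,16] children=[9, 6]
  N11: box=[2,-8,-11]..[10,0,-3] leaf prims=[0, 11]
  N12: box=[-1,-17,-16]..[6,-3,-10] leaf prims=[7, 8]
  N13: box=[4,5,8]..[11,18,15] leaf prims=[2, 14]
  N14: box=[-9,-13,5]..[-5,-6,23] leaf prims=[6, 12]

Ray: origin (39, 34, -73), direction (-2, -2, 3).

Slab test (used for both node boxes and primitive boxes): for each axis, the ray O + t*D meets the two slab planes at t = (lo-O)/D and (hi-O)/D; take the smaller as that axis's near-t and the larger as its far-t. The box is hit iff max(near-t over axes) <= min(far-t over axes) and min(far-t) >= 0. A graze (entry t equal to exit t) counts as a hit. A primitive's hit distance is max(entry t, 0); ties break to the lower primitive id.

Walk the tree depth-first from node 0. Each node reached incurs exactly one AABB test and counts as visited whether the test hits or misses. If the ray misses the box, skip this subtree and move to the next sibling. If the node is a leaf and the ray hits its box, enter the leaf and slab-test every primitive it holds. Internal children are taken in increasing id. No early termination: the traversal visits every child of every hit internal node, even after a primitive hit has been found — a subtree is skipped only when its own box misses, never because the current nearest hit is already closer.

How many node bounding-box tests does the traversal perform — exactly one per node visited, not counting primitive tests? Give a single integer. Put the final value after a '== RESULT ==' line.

Walk:
N0 x:[10,59/2] y:[8,51/2] z:[19,32] -> hit [19,51/2], descend [2, 10]
  N2 x:[33/2,59/2] y:[25/2,51/2] z:[19,32] -> hit [19,51/2], descend [4, 5]
    N4 x:[33/2,29] y:[37/2,51/2] z:[19,80/3] -> hit [19,51/2], descend [1, 12]
      N1 x:[43/2,29] y:[41/2,51/2] z:[19,80/3] -> hit [43/2,51/2] leaf, test {P13(miss), P15(miss)}
      N12 x:[33/2,20] y:[37/2,51/2] z:[19,21] -> hit [19,20] leaf, test {P7@t=19, P8(miss)}
    N5 x:[22,59/2] y:[25/2,47/2] z:[26,32] -> miss, prune
  N10 x:[10,37/2] y:[8,21] z:[19,89/3] -> miss, prune

order=[0, 2, 4, 1, 12, 5, 10]  |boxes|=7  |leaves|=2  hit=P7

== RESULT ==
7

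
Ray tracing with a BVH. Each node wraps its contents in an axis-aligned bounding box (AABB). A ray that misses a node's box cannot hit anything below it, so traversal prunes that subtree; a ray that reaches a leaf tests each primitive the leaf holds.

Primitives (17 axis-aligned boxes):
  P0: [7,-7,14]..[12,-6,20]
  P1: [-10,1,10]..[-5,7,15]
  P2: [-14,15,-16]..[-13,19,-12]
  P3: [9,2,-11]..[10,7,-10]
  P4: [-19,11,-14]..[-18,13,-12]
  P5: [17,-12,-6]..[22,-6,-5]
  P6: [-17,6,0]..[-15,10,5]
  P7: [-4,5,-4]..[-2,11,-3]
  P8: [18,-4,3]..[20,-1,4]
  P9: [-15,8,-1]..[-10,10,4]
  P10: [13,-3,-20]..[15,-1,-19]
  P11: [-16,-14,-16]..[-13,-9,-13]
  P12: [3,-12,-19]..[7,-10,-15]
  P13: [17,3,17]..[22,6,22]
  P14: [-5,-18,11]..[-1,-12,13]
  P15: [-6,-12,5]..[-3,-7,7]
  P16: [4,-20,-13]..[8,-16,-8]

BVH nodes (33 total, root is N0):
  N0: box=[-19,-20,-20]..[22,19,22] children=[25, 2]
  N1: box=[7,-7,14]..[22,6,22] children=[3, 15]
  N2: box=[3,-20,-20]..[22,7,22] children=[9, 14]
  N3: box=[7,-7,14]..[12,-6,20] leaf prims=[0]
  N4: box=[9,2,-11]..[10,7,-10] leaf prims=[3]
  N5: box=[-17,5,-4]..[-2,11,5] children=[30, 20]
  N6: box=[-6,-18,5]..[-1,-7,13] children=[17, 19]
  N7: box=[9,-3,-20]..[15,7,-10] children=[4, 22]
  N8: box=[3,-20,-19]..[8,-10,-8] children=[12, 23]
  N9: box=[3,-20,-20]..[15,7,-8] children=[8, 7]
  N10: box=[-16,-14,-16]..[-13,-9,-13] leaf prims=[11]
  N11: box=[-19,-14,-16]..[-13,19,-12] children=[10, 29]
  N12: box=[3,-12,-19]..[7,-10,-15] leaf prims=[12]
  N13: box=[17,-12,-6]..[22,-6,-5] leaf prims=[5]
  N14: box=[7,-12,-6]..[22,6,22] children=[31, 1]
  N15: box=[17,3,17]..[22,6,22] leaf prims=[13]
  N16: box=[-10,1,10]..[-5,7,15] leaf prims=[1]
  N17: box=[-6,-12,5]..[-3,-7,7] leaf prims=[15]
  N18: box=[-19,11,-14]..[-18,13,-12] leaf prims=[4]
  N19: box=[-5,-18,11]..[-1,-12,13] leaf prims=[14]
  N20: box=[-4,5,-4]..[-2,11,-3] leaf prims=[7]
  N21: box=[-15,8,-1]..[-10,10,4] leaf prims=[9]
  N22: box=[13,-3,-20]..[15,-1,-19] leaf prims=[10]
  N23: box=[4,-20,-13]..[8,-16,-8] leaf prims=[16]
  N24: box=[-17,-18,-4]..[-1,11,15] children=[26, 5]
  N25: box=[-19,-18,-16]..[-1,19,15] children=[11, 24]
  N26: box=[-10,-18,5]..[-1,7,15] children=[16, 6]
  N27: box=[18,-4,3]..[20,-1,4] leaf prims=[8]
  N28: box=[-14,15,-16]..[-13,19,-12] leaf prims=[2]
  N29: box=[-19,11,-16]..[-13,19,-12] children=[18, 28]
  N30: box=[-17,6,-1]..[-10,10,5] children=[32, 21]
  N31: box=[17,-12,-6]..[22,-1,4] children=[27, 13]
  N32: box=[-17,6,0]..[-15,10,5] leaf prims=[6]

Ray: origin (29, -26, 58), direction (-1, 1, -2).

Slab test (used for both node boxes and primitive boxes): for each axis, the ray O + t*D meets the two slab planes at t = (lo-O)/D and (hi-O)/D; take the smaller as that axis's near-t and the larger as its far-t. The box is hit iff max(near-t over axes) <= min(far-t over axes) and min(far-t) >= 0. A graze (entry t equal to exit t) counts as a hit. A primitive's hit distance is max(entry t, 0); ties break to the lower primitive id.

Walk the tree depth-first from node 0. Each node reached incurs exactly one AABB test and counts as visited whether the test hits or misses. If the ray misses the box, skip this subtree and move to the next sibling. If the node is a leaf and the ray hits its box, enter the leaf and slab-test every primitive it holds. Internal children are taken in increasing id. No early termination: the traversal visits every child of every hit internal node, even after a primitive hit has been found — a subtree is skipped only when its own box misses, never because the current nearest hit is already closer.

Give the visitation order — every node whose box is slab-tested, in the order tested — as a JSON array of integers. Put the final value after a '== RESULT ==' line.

Traverse from the root:
N0 x:[7,48] y:[6,45] z:[18,39] -> hit [18,39], descend [2, 25]
  N2 x:[7,26] y:[6,33] z:[18,39] -> hit [18,26], descend [9, 14]
    N9 x:[14,26] y:[6,33] z:[33,39] -> miss, prune
    N14 x:[7,22] y:[14,32] z:[18,32] -> hit [18,22], descend [1, 31]
      N1 x:[7,22] y:[19,32] z:[18,22] -> hit [19,22], descend [3, 15]
        N3 x:[17,22] y:[19,20] z:[19,22] -> hit [19,20] leaf, test {P0@t=19}
        N15 x:[7,12] y:[29,32] z:[18,41/2] -> miss, prune
      N31 x:[7,12] y:[14,25] z:[27,32] -> miss, prune
  N25 x:[30,48] y:[8,45] z:[43/2,37] -> hit [30,37], descend [11, 24]
    N11 x:[42,48] y:[12,45] z:[35,37] -> miss, prune
    N24 x:[30,46] y:[8,37] z:[43/2,31] -> hit [30,31], descend [5, 26]
      N5 x:[31,46] y:[31,37] z:[53/2,31] -> hit [31,31], descend [20, 30]
        N20 x:[31,33] y:[31,37] z:[61/2,31] -> hit [31,31] leaf, test {P7@t=31}
        N30 x:[39,46] y:[32,36] z:[53/2,59/2] -> miss, prune
      N26 x:[30,39] y:[8,33] z:[43/2,53/2] -> miss, prune

Visited [0, 2, 9, 14, 1, 3, 15, 31, 25, 11, 24, 5, 20, 30, 26]. Tests: 15 box, 2 leaf. Nearest: P0.

== RESULT ==
[0, 2, 9, 14, 1, 3, 15, 31, 25, 11, 24, 5, 20, 30, 26]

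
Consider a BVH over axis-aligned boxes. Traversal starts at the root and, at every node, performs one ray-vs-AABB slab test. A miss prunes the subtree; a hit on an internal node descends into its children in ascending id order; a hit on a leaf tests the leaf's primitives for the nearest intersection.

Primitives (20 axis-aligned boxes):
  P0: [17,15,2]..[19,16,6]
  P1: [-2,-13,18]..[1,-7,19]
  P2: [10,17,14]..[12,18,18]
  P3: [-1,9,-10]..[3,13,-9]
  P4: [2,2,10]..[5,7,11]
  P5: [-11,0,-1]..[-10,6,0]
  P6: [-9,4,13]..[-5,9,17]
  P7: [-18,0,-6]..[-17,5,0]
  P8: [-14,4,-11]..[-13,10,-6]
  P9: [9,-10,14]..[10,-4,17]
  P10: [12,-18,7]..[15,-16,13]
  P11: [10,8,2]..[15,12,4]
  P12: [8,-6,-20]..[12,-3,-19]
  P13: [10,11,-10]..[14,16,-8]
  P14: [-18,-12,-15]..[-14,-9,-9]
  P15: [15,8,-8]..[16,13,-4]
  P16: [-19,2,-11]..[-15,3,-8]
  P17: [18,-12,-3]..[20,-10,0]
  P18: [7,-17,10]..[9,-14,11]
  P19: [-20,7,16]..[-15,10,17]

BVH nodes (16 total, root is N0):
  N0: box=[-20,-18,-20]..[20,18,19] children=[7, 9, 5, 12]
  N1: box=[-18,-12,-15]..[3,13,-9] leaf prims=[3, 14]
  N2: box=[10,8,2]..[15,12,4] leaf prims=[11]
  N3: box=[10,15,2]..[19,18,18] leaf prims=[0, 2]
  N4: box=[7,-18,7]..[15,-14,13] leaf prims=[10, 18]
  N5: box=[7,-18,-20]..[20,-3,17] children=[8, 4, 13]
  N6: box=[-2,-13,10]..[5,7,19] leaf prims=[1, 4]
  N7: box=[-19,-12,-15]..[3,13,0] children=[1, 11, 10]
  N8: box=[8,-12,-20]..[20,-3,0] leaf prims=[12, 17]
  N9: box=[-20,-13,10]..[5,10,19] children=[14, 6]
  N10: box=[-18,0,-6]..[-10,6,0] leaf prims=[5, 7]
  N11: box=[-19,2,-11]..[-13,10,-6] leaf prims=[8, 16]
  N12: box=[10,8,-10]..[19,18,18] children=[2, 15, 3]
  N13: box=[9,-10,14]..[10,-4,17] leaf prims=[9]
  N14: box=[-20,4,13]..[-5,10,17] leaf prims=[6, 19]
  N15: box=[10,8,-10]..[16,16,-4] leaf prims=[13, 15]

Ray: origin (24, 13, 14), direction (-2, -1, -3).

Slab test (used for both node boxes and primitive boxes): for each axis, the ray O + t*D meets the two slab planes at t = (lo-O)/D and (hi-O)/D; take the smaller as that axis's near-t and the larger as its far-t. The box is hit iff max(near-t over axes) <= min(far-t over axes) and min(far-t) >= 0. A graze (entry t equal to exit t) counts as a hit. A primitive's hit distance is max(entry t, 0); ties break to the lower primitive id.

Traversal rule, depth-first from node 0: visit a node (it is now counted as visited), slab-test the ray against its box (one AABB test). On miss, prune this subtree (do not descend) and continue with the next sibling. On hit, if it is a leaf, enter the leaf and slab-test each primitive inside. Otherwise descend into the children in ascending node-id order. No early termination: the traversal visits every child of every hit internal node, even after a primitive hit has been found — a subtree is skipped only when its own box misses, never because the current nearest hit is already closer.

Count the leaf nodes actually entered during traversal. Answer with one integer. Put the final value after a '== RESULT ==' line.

Walk:
N0 x:[2,22] y:[-5,31] z:[-5/3,34/3] -> hit [2,34/3], descend [5, 7, 9, 12]
  N5 x:[2,17/2] y:[16,31] z:[-1,34/3] -> miss, prune
  N7 x:[21/2,43/2] y:[0,25] z:[14/3,29/3] -> miss, prune
  N9 x:[19/2,22] y:[3,26] z:[-5/3,4/3] -> miss, prune
  N12 x:[5/2,7] y:[-5,5] z:[-4/3,8] -> hit [5/2,5], descend [2, 3, 15]
    N2 x:[9/2,7] y:[1,5] z:[10/3,4] -> miss, prune
    N3 x:[5/2,7] y:[-5,-2] z:[-4/3,4] -> miss, prune
    N15 x:[4,7] y:[-3,5] z:[6,8] -> miss, prune

8 AABB tests over nodes [0, 5, 7, 9, 12, 2, 3, 15]; 0 leaves entered; closest miss.

== RESULT ==
0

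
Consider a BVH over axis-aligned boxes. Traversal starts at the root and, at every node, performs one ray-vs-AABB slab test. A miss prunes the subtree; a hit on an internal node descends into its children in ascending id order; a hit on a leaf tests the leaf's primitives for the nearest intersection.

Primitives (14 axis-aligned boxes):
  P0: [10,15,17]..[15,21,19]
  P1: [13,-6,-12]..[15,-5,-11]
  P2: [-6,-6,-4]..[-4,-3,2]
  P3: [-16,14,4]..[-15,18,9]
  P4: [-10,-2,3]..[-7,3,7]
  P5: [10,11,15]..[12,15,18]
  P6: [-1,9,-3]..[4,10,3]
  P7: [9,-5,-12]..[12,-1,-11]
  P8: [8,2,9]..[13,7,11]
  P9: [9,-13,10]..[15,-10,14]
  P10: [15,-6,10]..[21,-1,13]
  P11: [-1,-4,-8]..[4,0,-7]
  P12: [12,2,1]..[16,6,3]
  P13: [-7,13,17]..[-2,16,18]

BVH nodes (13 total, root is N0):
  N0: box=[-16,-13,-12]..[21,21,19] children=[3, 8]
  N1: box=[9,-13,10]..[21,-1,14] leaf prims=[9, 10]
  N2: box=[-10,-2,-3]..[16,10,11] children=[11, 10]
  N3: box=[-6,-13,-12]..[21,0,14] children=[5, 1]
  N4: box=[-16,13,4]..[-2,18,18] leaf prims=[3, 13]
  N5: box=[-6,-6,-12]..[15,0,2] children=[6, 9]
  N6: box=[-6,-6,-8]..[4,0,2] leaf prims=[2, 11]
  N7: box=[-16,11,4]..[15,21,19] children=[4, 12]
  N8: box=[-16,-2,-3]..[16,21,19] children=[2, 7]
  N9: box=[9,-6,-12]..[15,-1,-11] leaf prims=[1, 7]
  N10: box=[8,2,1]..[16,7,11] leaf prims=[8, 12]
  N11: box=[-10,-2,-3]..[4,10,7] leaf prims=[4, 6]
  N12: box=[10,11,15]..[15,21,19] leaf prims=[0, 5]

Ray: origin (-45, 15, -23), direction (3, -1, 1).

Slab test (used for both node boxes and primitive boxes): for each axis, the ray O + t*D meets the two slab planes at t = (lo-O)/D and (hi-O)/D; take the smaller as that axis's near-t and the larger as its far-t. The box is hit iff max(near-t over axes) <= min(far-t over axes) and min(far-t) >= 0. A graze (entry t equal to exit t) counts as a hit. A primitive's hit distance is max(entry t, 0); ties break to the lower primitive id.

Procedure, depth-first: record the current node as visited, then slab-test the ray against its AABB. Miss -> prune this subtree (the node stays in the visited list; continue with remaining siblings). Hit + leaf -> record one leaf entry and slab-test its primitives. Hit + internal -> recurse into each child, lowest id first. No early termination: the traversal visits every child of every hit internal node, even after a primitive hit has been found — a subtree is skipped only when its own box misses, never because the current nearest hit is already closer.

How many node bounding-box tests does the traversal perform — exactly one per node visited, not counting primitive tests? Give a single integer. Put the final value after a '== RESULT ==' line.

Walk:
N0 x:[29/3,22] y:[-6,28] z:[11,42] -> hit [11,22], descend [3, 8]
  N3 x:[13,22] y:[15,28] z:[11,37] -> hit [15,22], descend [1, 5]
    N1 x:[18,22] y:[16,28] z:[33,37] -> miss, prune
    N5 x:[13,20] y:[15,21] z:[11,25] -> hit [15,20], descend [6, 9]
      N6 x:[13,49/3] y:[15,21] z:[15,25] -> hit [15,49/3] leaf, test {P2(miss), P11@t=15}
      N9 x:[18,20] y:[16,21] z:[11,12] -> miss, prune
  N8 x:[29/3,61/3] y:[-6,17] z:[20,42] -> miss, prune

7 AABB tests over nodes [0, 3, 1, 5, 6, 9, 8]; 1 leaf entered; closest P11.

== RESULT ==
7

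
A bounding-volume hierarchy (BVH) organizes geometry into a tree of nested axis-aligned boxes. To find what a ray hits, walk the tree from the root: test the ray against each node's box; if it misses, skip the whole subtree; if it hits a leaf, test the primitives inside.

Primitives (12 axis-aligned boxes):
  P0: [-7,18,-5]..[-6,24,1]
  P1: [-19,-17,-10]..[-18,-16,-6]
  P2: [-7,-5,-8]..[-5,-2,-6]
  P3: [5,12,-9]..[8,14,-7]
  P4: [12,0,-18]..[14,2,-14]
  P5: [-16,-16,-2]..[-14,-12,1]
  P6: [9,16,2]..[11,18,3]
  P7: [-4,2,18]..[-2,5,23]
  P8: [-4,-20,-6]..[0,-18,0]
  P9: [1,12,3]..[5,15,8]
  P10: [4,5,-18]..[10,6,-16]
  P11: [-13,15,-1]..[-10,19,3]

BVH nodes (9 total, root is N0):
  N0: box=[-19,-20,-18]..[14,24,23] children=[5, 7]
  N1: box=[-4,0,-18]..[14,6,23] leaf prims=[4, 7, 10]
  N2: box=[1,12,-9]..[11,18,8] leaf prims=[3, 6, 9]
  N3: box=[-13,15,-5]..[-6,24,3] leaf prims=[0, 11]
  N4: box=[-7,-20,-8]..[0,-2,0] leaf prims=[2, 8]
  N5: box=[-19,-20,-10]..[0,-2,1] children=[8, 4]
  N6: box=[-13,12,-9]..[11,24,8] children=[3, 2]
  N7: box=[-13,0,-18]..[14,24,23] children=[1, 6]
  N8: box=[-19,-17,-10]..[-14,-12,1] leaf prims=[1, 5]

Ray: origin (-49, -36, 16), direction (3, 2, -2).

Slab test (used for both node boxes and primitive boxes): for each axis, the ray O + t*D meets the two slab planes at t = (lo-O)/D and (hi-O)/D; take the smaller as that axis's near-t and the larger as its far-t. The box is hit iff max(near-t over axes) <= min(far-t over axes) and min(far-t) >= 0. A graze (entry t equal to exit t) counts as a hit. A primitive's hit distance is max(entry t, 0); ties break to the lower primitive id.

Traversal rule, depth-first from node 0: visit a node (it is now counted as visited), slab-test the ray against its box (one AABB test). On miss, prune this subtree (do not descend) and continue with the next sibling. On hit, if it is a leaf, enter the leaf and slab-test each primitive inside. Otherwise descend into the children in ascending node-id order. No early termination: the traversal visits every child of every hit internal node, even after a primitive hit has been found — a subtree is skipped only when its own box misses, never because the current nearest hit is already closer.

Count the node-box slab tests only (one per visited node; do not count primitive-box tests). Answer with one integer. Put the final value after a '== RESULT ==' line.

Traverse from the root:
N0 x:[10,21] y:[8,30] z:[-7/2,17] -> hit [10,17], descend [5, 7]
  N5 x:[10,49/3] y:[8,17] z:[15/2,13] -> hit [10,13], descend [4, 8]
    N4 x:[14,49/3] y:[8,17] z:[8,12] -> miss, prune
    N8 x:[10,35/3] y:[19/2,12] z:[15/2,13] -> hit [10,35/3] leaf, test {P1(miss), P5(miss)}
  N7 x:[12,21] y:[18,30] z:[-7/2,17] -> miss, prune

order=[0, 5, 4, 8, 7]  |boxes|=5  |leaves|=1  hit=miss

== RESULT ==
5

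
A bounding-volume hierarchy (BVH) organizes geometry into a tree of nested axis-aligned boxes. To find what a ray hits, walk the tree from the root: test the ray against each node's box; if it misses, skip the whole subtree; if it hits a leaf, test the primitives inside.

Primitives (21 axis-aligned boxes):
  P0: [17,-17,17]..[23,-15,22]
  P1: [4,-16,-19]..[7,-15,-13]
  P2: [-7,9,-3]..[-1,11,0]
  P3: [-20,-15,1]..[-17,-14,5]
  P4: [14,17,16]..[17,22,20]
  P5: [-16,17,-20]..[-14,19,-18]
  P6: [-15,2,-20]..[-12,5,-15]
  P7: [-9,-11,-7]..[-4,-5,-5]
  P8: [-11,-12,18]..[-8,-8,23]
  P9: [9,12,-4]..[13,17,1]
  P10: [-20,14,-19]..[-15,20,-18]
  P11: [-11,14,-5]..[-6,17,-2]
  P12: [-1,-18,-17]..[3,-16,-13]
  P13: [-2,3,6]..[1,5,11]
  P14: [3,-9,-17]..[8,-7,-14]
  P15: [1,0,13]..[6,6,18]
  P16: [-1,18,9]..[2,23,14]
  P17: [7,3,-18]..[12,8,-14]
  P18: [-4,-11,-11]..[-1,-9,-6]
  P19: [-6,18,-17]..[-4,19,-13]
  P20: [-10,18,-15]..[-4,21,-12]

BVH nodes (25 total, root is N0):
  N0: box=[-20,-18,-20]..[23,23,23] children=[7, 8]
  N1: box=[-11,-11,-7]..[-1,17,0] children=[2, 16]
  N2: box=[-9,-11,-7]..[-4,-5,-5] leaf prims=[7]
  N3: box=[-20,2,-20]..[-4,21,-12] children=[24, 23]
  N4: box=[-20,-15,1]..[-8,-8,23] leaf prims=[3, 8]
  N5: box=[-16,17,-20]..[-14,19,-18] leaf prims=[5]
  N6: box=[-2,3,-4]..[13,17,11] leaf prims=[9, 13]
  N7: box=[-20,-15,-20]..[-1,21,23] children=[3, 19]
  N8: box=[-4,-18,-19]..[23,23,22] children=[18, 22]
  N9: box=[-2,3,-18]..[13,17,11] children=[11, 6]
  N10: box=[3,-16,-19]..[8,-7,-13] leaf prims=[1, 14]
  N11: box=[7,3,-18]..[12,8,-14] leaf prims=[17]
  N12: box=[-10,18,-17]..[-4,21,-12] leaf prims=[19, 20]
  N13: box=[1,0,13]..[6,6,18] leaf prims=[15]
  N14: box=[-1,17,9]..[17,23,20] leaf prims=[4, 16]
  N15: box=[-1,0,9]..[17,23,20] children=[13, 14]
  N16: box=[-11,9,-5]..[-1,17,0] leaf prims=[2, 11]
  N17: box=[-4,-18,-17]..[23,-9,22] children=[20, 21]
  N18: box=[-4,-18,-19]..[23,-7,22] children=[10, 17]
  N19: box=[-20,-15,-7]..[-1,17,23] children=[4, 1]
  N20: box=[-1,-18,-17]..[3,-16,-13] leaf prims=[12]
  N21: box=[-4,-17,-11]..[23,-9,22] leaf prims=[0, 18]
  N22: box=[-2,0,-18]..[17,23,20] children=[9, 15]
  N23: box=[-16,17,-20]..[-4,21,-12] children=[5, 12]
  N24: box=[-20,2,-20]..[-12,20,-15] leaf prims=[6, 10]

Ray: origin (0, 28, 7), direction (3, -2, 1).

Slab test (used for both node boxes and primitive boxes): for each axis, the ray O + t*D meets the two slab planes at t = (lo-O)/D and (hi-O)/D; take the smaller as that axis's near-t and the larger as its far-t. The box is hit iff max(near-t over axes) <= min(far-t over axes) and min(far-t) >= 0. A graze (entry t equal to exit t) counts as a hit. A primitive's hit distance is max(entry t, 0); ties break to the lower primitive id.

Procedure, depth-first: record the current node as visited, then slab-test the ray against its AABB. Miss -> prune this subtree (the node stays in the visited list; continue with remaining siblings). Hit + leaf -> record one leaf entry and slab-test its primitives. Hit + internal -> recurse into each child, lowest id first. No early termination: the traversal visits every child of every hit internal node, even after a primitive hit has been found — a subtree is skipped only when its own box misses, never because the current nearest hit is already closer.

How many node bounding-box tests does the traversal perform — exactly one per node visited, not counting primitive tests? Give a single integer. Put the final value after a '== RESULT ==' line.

Walk:
N0 x:[-20/3,23/3] y:[5/2,23] z:[-27,16] -> hit [5/2,23/3], descend [7, 8]
  N7 x:[-20/3,-1/3] y:[7/2,43/2] z:[-27,16] -> miss, prune
  N8 x:[-4/3,23/3] y:[5/2,23] z:[-26,15] -> hit [5/2,23/3], descend [18, 22]
    N18 x:[-4/3,23/3] y:[35/2,23] z:[-26,15] -> miss, prune
    N22 x:[-2/3,17/3] y:[5/2,14] z:[-25,13] -> hit [5/2,17/3], descend [9, 15]
      N9 x:[-2/3,13/3] y:[11/2,25/2] z:[-25,4] -> miss, prune
      N15 x:[-1/3,17/3] y:[5/2,14] z:[2,13] -> hit [5/2,17/3], descend [13, 14]
        N13 x:[1/3,2] y:[11,14] z:[6,11] -> miss, prune
        N14 x:[-1/3,17/3] y:[5/2,11/2] z:[2,13] -> hit [5/2,11/2] leaf, test {P4(miss), P16(miss)}

order=[0, 7, 8, 18, 22, 9, 15, 13, 14]  |boxes|=9  |leaves|=1  hit=miss

== RESULT ==
9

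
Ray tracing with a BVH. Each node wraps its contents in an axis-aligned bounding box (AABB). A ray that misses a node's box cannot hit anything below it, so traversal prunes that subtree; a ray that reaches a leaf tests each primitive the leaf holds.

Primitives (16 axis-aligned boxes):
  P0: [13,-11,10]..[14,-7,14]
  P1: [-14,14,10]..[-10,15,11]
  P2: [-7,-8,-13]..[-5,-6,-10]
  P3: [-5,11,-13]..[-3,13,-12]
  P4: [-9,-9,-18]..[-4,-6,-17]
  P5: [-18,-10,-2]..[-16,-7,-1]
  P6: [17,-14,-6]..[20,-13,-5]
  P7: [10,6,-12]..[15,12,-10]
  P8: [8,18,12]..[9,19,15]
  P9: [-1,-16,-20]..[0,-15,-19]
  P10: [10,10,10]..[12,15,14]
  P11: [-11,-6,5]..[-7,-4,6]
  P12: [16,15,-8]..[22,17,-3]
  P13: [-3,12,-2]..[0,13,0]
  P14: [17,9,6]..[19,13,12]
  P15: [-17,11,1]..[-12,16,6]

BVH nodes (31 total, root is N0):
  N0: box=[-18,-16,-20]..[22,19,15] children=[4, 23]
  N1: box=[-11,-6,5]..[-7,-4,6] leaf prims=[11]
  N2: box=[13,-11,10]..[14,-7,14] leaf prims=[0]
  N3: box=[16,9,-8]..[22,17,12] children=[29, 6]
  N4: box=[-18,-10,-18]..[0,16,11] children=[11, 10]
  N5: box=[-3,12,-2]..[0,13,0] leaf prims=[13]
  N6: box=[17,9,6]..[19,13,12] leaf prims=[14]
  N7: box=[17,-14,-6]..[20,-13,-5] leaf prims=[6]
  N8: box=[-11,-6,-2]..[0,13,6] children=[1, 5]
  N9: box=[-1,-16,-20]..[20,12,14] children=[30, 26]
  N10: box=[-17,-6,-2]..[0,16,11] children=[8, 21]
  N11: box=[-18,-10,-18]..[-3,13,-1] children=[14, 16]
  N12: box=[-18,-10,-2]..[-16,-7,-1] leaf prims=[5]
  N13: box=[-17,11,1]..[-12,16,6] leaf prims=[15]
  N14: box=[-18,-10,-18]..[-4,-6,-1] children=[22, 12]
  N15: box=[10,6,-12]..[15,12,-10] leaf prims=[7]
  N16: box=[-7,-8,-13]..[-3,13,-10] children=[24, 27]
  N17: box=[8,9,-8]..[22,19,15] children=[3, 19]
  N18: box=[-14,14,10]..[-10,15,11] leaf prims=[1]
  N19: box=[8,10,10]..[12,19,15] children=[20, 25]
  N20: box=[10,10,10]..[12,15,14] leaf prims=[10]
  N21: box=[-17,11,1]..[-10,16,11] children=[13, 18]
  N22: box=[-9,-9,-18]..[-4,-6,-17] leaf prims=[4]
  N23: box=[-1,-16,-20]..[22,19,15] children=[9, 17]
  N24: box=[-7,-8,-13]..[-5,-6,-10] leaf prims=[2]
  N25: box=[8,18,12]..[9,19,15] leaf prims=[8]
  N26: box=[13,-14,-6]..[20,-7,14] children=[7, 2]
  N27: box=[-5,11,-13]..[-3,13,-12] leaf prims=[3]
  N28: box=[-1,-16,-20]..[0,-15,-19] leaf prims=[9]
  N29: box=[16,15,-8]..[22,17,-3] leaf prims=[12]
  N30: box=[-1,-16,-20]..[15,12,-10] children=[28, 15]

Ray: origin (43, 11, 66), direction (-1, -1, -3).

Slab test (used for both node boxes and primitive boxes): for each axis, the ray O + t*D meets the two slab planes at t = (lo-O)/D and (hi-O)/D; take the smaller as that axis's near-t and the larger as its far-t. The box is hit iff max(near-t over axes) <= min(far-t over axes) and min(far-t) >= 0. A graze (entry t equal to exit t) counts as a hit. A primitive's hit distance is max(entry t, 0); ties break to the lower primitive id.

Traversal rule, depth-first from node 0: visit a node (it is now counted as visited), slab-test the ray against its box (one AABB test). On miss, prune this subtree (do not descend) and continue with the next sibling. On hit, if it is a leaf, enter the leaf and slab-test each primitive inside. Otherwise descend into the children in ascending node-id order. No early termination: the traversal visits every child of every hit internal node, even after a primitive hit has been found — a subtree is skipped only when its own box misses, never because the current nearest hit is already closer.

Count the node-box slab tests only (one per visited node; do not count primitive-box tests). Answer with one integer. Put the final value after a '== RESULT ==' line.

Traverse from the root:
N0 x:[21,61] y:[-8,27] z:[17,86/3] -> hit [21,27], descend [4, 23]
  N4 x:[43,61] y:[-5,21] z:[55/3,28] -> miss, prune
  N23 x:[21,44] y:[-8,27] z:[17,86/3] -> hit [21,27], descend [9, 17]
    N9 x:[23,44] y:[-1,27] z:[52/3,86/3] -> hit [23,27], descend [26, 30]
      N26 x:[23,30] y:[18,25] z:[52/3,24] -> hit [23,24], descend [2, 7]
        N2 x:[29,30] y:[18,22] z:[52/3,56/3] -> miss, prune
        N7 x:[23,26] y:[24,25] z:[71/3,24] -> hit [24,24] leaf, test {P6@t=24}
      N30 x:[28,44] y:[-1,27] z:[76/3,86/3] -> miss, prune
    N17 x:[21,35] y:[-8,2] z:[17,74/3] -> miss, prune

order=[0, 4, 23, 9, 26, 2, 7, 30, 17]  |boxes|=9  |leaves|=1  hit=P6

== RESULT ==
9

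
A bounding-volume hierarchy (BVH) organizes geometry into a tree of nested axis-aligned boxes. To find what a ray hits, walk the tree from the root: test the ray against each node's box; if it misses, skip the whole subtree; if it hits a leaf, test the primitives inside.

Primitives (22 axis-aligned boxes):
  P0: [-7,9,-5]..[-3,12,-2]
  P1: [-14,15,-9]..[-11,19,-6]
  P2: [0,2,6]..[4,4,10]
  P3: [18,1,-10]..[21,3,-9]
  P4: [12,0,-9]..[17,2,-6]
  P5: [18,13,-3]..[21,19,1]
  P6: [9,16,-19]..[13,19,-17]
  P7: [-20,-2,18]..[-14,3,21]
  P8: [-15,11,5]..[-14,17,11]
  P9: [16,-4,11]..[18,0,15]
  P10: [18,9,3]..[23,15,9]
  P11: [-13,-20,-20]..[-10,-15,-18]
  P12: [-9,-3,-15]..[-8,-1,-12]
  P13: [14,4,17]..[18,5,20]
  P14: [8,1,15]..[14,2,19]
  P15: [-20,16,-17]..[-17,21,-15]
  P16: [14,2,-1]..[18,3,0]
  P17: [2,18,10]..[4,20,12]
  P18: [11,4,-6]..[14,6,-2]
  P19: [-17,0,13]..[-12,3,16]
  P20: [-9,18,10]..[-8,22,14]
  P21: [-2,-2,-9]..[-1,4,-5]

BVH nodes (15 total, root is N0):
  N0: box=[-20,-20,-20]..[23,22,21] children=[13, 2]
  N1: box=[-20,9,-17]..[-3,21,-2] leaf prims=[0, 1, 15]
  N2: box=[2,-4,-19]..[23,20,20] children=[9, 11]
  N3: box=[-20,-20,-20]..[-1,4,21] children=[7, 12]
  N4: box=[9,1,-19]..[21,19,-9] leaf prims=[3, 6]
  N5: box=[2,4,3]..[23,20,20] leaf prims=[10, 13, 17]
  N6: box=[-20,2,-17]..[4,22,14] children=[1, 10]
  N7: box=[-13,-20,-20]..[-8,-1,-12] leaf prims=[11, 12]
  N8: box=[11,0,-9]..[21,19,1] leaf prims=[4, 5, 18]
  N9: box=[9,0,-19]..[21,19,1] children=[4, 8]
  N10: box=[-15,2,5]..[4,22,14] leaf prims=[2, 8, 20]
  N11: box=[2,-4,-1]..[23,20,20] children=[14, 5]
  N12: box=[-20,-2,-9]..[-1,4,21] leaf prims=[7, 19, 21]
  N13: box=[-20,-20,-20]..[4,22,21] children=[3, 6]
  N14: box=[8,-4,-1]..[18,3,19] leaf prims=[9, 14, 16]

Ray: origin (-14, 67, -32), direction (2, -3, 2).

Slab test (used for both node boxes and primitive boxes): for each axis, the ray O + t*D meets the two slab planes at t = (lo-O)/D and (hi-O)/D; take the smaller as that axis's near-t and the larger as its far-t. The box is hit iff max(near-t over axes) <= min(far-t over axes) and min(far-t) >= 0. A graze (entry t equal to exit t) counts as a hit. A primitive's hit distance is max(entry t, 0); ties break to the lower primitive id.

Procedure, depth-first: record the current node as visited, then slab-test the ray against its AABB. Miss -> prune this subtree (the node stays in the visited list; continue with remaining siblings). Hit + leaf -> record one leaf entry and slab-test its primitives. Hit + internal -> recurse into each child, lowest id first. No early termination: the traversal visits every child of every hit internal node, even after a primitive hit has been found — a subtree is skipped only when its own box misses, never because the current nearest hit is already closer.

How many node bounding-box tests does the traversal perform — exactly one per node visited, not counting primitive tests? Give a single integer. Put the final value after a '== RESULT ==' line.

Traverse from the root:
N0 x:[-3,37/2] y:[15,29] z:[6,53/2] -> hit [15,37/2], descend [2, 13]
  N2 x:[8,37/2] y:[47/3,71/3] z:[13/2,26] -> hit [47/3,37/2], descend [9, 11]
    N9 x:[23/2,35/2] y:[16,67/3] z:[13/2,33/2] -> hit [16,33/2], descend [4, 8]
      N4 x:[23/2,35/2] y:[16,22] z:[13/2,23/2] -> miss, prune
      N8 x:[25/2,35/2] y:[16,67/3] z:[23/2,33/2] -> hit [16,33/2] leaf, test {P4(miss), P5@t=16, P18(miss)}
    N11 x:[8,37/2] y:[47/3,71/3] z:[31/2,26] -> hit [47/3,37/2], descend [5, 14]
      N5 x:[8,37/2] y:[47/3,21] z:[35/2,26] -> hit [35/2,37/2] leaf, test {P10@t=35/2, P13(miss), P17(miss)}
      N14 x:[11,16] y:[64/3,71/3] z:[31/2,51/2] -> miss, prune
  N13 x:[-3,9] y:[15,29] z:[6,53/2] -> miss, prune

order=[0, 2, 9, 4, 8, 11, 5, 14, 13]  |boxes|=9  |leaves|=2  hit=P5

== RESULT ==
9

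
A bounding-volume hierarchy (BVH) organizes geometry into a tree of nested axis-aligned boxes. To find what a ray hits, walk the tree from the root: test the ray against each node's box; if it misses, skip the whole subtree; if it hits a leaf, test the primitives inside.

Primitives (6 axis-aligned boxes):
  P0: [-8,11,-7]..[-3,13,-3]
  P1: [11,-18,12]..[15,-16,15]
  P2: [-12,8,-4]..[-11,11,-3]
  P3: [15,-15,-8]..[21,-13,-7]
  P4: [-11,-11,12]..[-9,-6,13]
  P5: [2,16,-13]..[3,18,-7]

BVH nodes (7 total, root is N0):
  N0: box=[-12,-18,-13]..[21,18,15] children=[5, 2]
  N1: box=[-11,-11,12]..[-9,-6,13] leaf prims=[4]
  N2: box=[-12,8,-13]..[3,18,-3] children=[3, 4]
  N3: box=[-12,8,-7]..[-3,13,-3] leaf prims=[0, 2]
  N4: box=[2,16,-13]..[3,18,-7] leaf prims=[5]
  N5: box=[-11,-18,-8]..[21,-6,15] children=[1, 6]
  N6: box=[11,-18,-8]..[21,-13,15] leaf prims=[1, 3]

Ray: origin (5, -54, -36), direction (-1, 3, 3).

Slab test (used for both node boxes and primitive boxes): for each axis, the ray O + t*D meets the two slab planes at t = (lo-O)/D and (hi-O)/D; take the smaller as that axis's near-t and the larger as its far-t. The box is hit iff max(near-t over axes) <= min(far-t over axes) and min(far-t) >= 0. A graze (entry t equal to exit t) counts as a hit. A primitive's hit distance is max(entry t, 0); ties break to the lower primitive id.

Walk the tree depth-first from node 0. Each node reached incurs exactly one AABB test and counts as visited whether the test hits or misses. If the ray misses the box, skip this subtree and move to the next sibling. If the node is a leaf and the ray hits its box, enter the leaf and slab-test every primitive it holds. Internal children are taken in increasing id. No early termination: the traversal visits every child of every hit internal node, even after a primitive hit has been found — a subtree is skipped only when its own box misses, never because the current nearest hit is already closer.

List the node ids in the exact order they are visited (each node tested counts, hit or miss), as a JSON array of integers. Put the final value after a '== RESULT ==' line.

Traverse from the root:
N0 x:[-16,17] y:[12,24] z:[23/3,17] -> hit [12,17], descend [2, 5]
  N2 x:[2,17] y:[62/3,24] z:[23/3,11] -> miss, prune
  N5 x:[-16,16] y:[12,16] z:[28/3,17] -> hit [12,16], descend [1, 6]
    N1 x:[14,16] y:[43/3,16] z:[16,49/3] -> hit [16,16] leaf, test {P4@t=16}
    N6 x:[-16,-6] y:[12,41/3] z:[28/3,17] -> miss, prune

order=[0, 2, 5, 1, 6]  |boxes|=5  |leaves|=1  hit=P4

== RESULT ==
[0, 2, 5, 1, 6]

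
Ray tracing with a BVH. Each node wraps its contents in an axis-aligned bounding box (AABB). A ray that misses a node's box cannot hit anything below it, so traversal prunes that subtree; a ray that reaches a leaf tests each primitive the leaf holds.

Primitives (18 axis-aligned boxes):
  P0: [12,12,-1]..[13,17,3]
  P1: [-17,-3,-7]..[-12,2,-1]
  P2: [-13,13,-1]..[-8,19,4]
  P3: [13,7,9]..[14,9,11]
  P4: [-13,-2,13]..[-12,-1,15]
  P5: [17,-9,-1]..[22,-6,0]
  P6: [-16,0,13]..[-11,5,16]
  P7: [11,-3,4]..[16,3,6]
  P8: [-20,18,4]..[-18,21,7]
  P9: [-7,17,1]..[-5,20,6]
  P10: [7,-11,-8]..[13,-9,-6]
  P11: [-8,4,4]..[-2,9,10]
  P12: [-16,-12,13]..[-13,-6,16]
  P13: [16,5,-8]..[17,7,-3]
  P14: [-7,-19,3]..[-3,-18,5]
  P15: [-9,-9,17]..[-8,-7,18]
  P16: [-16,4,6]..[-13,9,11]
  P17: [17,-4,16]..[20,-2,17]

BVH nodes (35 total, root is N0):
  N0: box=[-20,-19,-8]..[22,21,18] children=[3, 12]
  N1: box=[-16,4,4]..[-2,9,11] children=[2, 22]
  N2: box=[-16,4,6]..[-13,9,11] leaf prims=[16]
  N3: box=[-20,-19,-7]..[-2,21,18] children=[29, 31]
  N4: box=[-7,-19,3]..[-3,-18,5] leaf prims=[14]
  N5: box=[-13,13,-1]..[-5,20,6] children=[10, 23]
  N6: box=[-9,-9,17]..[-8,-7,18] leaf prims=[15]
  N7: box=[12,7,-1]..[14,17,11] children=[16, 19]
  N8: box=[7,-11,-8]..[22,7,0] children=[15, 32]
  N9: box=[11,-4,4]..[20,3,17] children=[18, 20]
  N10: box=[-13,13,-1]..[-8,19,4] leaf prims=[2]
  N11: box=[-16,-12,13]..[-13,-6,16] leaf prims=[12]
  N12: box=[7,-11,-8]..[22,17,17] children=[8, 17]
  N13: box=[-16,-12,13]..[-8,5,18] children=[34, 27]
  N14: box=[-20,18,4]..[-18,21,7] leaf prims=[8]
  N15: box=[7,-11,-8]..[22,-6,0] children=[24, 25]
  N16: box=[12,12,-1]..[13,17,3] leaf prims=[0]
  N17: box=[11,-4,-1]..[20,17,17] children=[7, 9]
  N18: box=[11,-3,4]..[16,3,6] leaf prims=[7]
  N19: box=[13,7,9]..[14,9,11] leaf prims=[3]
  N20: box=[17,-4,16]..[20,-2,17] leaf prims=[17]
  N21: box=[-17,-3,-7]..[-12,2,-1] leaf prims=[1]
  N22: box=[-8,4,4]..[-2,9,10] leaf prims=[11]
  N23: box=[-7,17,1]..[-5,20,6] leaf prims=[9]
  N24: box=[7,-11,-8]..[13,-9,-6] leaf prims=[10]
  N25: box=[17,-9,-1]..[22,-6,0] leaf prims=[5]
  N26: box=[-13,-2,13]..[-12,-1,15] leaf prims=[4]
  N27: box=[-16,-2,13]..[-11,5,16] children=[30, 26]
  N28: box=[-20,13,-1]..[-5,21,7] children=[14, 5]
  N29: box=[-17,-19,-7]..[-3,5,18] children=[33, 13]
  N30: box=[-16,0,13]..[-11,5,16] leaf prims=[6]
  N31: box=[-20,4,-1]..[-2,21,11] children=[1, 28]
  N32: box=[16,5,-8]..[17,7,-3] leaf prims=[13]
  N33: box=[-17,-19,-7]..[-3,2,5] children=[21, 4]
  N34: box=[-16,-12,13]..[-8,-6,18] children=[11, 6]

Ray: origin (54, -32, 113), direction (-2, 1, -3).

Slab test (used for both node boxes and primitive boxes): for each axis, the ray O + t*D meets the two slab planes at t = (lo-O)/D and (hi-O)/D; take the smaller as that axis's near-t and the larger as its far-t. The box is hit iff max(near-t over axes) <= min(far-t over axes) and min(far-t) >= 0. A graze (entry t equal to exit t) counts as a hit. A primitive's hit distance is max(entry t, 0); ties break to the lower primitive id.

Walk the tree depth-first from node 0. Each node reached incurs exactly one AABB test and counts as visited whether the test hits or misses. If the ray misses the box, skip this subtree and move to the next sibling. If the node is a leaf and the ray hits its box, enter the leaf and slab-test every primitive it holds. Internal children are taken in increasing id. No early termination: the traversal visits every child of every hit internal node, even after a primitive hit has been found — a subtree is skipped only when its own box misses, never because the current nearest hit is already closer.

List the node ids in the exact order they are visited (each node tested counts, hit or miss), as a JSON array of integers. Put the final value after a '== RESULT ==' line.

Traverse from the root:
N0 x:[16,37] y:[13,53] z:[95/3,121/3] -> hit [95/3,37], descend [3, 12]
  N3 x:[28,37] y:[13,53] z:[95/3,40] -> hit [95/3,37], descend [29, 31]
    N29 x:[57/2,71/2] y:[13,37] z:[95/3,40] -> hit [95/3,71/2], descend [13, 33]
      N13 x:[31,35] y:[20,37] z:[95/3,100/3] -> hit [95/3,100/3], descend [27, 34]
        N27 x:[65/2,35] y:[30,37] z:[97/3,100/3] -> hit [65/2,100/3], descend [26, 30]
          N26 x:[33,67/2] y:[30,31] z:[98/3,100/3] -> miss, prune
          N30 x:[65/2,35] y:[32,37] z:[97/3,100/3] -> hit [65/2,100/3] leaf, test {P6@t=65/2}
        N34 x:[31,35] y:[20,26] z:[95/3,100/3] -> miss, prune
      N33 x:[57/2,71/2] y:[13,34] z:[36,40] -> miss, prune
    N31 x:[28,37] y:[36,53] z:[34,38] -> hit [36,37], descend [1, 28]
      N1 x:[28,35] y:[36,41] z:[34,109/3] -> miss, prune
      N28 x:[59/2,37] y:[45,53] z:[106/3,38] -> miss, prune
  N12 x:[16,47/2] y:[21,49] z:[32,121/3] -> miss, prune

13 AABB tests over nodes [0, 3, 29, 13, 27, 26, 30, 34, 33, 31, 1, 28, 12]; 1 leaf entered; closest P6.

== RESULT ==
[0, 3, 29, 13, 27, 26, 30, 34, 33, 31, 1, 28, 12]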